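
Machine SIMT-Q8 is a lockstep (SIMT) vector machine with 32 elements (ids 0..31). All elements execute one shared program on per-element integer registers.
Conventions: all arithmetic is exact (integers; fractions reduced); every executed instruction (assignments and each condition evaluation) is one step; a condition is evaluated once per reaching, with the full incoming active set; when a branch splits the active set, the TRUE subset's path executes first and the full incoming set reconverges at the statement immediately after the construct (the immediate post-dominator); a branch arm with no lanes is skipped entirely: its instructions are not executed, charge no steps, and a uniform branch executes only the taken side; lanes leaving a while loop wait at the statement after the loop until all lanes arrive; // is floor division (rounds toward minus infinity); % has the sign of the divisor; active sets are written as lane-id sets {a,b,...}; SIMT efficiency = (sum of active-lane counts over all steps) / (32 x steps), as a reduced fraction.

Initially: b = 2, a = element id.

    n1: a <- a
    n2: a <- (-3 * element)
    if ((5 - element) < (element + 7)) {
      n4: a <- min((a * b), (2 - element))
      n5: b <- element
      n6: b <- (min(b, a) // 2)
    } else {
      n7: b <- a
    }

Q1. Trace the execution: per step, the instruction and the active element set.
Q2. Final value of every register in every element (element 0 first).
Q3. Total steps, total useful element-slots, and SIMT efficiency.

step 0: a <- a                       {0,1,2,3,4,5,6,7,8,9,10,11,12,13,14,15,16,17,18,19,20,21,22,23,24,25,26,27,28,29,30,31}
step 1: a <- (-3 * element)          {0,1,2,3,4,5,6,7,8,9,10,11,12,13,14,15,16,17,18,19,20,21,22,23,24,25,26,27,28,29,30,31}
step 2: eval ((5 - element) < (element + 7)) {0,1,2,3,4,5,6,7,8,9,10,11,12,13,14,15,16,17,18,19,20,21,22,23,24,25,26,27,28,29,30,31}
step 3: a <- min((a * b), (2 - element)) {0,1,2,3,4,5,6,7,8,9,10,11,12,13,14,15,16,17,18,19,20,21,22,23,24,25,26,27,28,29,30,31}
step 4: b <- element                 {0,1,2,3,4,5,6,7,8,9,10,11,12,13,14,15,16,17,18,19,20,21,22,23,24,25,26,27,28,29,30,31}
step 5: b <- (min(b, a) // 2)        {0,1,2,3,4,5,6,7,8,9,10,11,12,13,14,15,16,17,18,19,20,21,22,23,24,25,26,27,28,29,30,31}

Answer: 6 steps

b: 0,-3,-6,-9,-12,-15,-18,-21,-24,-27,-30,-33,-36,-39,-42,-45,-48,-51,-54,-57,-60,-63,-66,-69,-72,-75,-78,-81,-84,-87,-90,-93
a: 0,-6,-12,-18,-24,-30,-36,-42,-48,-54,-60,-66,-72,-78,-84,-90,-96,-102,-108,-114,-120,-126,-132,-138,-144,-150,-156,-162,-168,-174,-180,-186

steps = 6; useful = 192; efficiency = 192/192 = 1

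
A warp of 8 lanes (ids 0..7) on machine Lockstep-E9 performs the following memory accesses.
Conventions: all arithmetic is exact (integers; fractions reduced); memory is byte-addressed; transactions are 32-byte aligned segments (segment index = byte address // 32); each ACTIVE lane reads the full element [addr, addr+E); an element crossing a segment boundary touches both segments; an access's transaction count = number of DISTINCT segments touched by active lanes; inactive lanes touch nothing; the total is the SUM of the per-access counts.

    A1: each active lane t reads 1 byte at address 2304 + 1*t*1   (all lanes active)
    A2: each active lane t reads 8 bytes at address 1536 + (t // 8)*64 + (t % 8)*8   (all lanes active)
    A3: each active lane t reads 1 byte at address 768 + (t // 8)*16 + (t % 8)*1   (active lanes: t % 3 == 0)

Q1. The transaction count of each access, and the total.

A1: 1 transaction
A2: 2 transactions
A3: 1 transaction

Answer: 1,2,1; total 4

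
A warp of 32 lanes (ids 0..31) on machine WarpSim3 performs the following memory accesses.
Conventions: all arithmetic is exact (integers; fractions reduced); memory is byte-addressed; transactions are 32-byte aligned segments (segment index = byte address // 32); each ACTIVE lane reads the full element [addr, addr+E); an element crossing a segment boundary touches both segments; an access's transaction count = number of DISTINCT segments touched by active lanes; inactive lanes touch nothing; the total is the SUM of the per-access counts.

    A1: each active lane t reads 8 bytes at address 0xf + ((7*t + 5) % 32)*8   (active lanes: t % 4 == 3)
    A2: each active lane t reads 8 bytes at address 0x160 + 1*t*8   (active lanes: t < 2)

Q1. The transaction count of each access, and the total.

A1: 9 transactions
A2: 1 transaction

Answer: 9,1; total 10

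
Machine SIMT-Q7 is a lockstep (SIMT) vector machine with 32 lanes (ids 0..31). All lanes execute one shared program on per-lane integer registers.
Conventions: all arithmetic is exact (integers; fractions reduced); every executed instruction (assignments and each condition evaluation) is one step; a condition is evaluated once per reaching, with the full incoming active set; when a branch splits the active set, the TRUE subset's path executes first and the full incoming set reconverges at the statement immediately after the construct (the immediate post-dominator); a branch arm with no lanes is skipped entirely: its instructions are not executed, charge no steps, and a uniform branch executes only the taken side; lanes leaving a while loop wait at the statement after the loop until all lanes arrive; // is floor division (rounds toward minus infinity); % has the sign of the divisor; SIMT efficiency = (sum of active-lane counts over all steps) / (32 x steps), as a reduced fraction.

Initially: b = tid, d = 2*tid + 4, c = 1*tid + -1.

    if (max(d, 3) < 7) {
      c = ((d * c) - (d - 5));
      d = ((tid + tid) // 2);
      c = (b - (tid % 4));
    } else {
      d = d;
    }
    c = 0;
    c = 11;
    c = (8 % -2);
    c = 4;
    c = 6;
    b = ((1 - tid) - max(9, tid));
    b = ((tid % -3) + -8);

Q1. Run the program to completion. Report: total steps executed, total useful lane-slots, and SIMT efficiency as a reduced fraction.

Answer: 12 steps, 292 useful, 73/96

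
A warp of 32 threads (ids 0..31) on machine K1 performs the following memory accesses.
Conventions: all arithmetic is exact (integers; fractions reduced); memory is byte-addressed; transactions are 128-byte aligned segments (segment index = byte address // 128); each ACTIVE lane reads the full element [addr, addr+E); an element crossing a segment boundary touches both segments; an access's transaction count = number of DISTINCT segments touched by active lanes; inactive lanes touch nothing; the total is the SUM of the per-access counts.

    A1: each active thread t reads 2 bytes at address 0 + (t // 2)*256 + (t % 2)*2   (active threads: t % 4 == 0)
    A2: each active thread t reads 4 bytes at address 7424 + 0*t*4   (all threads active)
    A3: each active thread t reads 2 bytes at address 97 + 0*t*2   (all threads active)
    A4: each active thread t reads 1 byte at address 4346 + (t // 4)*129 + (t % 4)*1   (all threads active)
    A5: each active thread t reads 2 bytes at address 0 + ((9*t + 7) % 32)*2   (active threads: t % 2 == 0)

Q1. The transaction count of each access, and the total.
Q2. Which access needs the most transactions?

A1: 8 transactions
A2: 1 transaction
A3: 1 transaction
A4: 9 transactions
A5: 1 transaction

Answer: 8,1,1,9,1; total 20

Answer: A4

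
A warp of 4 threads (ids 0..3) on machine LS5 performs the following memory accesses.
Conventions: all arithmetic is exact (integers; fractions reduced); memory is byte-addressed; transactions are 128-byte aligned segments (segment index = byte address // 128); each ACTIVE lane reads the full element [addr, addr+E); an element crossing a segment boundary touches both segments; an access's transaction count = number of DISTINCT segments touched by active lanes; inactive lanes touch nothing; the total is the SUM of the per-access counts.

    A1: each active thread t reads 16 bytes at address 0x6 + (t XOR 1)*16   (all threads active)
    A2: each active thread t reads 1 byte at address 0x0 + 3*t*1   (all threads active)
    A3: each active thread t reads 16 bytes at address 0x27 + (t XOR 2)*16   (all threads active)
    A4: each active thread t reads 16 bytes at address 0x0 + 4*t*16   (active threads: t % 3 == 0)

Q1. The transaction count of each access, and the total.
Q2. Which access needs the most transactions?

A1: 1 transaction
A2: 1 transaction
A3: 1 transaction
A4: 2 transactions

Answer: 1,1,1,2; total 5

Answer: A4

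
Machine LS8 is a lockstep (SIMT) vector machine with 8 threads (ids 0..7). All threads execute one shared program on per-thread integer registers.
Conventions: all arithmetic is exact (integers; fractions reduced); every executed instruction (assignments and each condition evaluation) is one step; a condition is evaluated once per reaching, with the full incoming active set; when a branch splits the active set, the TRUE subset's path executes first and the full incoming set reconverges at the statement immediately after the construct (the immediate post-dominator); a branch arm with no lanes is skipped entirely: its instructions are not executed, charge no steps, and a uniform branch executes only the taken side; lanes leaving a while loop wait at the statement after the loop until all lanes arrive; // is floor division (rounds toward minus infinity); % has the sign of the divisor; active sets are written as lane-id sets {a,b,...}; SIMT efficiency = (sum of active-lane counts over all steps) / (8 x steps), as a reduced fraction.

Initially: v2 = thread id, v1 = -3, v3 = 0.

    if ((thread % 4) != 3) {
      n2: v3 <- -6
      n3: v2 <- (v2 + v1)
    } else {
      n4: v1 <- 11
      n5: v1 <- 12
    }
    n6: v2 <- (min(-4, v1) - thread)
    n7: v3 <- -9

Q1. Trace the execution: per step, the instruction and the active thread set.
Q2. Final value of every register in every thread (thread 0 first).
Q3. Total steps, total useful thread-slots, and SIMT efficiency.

step 0: eval ((thread % 4) != 3)     {0,1,2,3,4,5,6,7}
step 1: v3 <- -6                     {0,1,2,4,5,6}
step 2: v2 <- (v2 + v1)              {0,1,2,4,5,6}
step 3: v1 <- 11                     {3,7}
step 4: v1 <- 12                     {3,7}
step 5: v2 <- (min(-4, v1) - thread) {0,1,2,3,4,5,6,7}
step 6: v3 <- -9                     {0,1,2,3,4,5,6,7}

Answer: 7 steps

v2: -4,-5,-6,-7,-8,-9,-10,-11
v1: -3,-3,-3,12,-3,-3,-3,12
v3: -9,-9,-9,-9,-9,-9,-9,-9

steps = 7; useful = 40; efficiency = 40/56 = 5/7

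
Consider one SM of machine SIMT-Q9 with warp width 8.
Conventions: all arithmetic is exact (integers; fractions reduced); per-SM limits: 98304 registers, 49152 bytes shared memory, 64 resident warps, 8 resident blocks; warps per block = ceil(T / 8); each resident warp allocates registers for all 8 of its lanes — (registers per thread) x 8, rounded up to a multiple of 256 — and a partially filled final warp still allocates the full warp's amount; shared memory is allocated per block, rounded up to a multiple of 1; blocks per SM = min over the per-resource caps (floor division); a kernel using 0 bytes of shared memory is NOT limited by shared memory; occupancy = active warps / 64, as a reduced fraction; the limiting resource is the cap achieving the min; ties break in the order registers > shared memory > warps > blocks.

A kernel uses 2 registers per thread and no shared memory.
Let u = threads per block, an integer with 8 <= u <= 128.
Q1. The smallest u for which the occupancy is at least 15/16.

Answer: u = 57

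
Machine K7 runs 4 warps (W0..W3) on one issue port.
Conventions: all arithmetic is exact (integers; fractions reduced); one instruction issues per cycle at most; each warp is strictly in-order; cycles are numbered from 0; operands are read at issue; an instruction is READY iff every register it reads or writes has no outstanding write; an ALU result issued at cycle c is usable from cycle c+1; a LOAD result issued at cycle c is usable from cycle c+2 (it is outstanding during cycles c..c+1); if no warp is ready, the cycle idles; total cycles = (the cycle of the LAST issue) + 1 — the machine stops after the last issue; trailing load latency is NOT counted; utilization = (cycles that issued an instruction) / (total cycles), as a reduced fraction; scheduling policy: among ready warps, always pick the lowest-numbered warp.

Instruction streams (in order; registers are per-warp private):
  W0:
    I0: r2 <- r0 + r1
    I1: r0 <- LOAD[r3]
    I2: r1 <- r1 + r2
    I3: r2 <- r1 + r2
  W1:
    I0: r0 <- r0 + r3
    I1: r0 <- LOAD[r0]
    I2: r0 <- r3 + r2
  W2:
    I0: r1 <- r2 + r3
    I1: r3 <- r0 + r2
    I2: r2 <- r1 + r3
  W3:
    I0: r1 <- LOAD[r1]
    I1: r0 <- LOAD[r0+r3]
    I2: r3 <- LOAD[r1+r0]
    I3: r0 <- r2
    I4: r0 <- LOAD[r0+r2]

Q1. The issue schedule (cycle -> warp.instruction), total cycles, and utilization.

cycle 0: W0.I0
cycle 1: W0.I1
cycle 2: W0.I2
cycle 3: W0.I3
cycle 4: W1.I0
cycle 5: W1.I1
cycle 6: W2.I0
cycle 7: W1.I2
cycle 8: W2.I1
cycle 9: W2.I2
cycle 10: W3.I0
cycle 11: W3.I1
cycle 12: idle
cycle 13: W3.I2
cycle 14: W3.I3
cycle 15: W3.I4

Answer: 16 cycles, utilization 15/16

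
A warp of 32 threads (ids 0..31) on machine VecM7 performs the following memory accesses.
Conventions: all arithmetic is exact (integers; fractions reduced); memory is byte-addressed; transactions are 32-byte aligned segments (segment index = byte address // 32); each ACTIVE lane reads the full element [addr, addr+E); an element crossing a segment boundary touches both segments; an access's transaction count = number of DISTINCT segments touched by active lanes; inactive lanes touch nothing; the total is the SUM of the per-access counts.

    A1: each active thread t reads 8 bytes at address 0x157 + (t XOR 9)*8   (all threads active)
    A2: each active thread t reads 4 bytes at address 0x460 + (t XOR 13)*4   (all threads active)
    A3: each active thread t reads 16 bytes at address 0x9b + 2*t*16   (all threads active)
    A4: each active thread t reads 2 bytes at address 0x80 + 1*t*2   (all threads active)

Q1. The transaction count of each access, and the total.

A1: 9 transactions
A2: 4 transactions
A3: 33 transactions
A4: 2 transactions

Answer: 9,4,33,2; total 48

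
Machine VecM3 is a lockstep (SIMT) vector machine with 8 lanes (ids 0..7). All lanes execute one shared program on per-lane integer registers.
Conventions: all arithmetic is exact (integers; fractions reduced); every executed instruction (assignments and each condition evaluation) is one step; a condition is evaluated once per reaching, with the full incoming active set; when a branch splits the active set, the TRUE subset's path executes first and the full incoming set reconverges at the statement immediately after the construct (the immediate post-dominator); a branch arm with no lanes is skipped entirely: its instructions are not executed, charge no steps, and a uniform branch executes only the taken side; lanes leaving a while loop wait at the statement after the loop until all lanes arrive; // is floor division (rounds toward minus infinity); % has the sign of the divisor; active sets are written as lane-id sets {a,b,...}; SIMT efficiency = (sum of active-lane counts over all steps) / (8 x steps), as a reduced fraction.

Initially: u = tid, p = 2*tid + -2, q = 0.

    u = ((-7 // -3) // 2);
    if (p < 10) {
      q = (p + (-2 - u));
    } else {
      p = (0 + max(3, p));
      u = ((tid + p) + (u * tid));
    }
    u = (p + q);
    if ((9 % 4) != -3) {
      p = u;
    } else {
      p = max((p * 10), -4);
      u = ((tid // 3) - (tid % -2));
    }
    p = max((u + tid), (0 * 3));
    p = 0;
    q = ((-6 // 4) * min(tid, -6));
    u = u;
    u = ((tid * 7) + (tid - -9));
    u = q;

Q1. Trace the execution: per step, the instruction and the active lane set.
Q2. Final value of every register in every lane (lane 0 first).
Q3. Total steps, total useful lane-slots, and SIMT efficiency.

step 0: u <- ((-7 // -3) // 2)       {0,1,2,3,4,5,6,7}
step 1: eval (p < 10)                {0,1,2,3,4,5,6,7}
step 2: q <- (p + (-2 - u))          {0,1,2,3,4,5}
step 3: p <- (0 + max(3, p))         {6,7}
step 4: u <- ((tid + p) + (u * tid)) {6,7}
step 5: u <- (p + q)                 {0,1,2,3,4,5,6,7}
step 6: eval ((9 % 4) != -3)         {0,1,2,3,4,5,6,7}
step 7: p <- u                       {0,1,2,3,4,5,6,7}
step 8: p <- max((u + tid), (0 * 3)) {0,1,2,3,4,5,6,7}
step 9: p <- 0                       {0,1,2,3,4,5,6,7}
step 10: q <- ((-6 // 4) * min(tid, -6)) {0,1,2,3,4,5,6,7}
step 11: u <- u                       {0,1,2,3,4,5,6,7}
step 12: u <- ((tid * 7) + (tid - -9)) {0,1,2,3,4,5,6,7}
step 13: u <- q                       {0,1,2,3,4,5,6,7}

Answer: 14 steps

u: 12,12,12,12,12,12,12,12
p: 0,0,0,0,0,0,0,0
q: 12,12,12,12,12,12,12,12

steps = 14; useful = 98; efficiency = 98/112 = 7/8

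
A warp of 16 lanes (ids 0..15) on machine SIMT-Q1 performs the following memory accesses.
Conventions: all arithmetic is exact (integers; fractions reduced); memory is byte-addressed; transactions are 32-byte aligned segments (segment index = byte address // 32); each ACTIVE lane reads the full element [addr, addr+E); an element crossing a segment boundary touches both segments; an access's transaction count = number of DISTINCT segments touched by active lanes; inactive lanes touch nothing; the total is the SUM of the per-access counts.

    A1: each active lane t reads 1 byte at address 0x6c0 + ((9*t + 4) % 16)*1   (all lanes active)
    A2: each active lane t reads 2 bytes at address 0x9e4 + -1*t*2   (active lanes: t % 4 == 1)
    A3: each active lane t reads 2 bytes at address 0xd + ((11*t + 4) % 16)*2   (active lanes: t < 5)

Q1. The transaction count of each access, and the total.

A1: 1 transaction
A2: 2 transactions
A3: 2 transactions

Answer: 1,2,2; total 5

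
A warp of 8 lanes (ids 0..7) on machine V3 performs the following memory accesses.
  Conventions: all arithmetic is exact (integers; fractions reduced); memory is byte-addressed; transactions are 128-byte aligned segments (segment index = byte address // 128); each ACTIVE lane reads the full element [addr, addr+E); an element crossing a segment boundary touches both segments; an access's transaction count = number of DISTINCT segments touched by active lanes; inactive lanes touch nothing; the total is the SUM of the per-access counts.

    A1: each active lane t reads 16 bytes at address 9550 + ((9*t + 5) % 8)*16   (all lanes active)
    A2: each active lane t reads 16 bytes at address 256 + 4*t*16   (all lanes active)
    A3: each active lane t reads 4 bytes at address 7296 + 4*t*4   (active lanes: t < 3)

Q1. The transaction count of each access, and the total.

A1: 2 transactions
A2: 4 transactions
A3: 1 transaction

Answer: 2,4,1; total 7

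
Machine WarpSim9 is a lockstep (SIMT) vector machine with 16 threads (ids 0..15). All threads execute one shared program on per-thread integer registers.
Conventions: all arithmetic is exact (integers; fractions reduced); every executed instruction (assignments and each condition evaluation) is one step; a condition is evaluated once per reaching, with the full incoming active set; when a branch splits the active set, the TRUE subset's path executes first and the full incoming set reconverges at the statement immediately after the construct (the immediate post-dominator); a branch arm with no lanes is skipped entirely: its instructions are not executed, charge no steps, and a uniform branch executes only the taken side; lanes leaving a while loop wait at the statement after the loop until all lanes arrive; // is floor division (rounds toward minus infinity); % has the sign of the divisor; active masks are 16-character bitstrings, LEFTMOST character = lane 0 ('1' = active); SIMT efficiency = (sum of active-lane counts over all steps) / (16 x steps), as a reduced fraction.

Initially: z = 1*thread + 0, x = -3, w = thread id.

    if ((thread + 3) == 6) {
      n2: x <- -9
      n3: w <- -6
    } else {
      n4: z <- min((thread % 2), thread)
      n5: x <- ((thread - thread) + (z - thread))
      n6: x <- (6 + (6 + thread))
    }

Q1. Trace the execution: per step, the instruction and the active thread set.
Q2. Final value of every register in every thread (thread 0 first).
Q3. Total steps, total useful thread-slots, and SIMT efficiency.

step 0: eval ((thread + 3) == 6)     1111111111111111
step 1: x <- -9                      0001000000000000
step 2: w <- -6                      0001000000000000
step 3: z <- min((thread % 2), thread) 1110111111111111
step 4: x <- ((thread - thread) + (z - thread)) 1110111111111111
step 5: x <- (6 + (6 + thread))      1110111111111111

Answer: 6 steps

z: 0,1,0,3,0,1,0,1,0,1,0,1,0,1,0,1
x: 12,13,14,-9,16,17,18,19,20,21,22,23,24,25,26,27
w: 0,1,2,-6,4,5,6,7,8,9,10,11,12,13,14,15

steps = 6; useful = 63; efficiency = 63/96 = 21/32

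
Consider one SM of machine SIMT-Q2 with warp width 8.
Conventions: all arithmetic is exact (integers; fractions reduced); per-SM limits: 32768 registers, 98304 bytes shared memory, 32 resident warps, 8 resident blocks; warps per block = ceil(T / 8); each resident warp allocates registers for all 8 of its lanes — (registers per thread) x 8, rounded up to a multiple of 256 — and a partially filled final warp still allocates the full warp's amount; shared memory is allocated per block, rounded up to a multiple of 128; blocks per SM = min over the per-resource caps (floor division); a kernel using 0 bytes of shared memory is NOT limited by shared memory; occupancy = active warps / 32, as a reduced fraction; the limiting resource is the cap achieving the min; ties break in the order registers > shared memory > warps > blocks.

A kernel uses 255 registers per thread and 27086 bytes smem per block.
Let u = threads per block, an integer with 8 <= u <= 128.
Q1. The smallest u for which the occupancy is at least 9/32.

Answer: u = 17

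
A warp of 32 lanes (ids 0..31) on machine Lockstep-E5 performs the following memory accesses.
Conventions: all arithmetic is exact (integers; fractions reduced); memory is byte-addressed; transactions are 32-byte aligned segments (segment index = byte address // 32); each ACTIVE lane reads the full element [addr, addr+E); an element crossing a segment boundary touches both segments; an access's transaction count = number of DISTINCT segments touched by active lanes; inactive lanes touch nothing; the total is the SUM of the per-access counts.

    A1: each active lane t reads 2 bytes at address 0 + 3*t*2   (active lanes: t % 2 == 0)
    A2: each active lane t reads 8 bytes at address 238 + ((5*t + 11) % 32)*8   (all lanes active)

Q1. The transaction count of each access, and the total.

A1: 6 transactions
A2: 9 transactions

Answer: 6,9; total 15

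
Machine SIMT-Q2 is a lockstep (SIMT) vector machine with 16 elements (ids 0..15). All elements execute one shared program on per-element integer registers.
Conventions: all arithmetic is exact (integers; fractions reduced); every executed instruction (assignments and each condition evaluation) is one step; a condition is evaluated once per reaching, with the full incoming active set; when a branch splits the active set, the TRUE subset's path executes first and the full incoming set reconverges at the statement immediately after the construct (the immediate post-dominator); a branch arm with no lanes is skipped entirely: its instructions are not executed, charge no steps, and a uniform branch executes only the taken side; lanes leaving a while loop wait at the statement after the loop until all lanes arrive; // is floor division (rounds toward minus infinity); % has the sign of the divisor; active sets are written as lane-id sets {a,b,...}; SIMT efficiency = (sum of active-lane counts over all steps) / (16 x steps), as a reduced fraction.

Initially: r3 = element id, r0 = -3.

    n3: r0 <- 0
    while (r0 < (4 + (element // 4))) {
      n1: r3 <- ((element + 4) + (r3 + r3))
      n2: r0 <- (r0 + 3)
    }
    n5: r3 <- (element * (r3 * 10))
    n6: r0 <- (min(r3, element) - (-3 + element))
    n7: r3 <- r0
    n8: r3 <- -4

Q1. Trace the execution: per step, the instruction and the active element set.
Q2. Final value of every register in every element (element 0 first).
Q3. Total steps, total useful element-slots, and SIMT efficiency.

step 0: r0 <- 0                      {0,1,2,3,4,5,6,7,8,9,10,11,12,13,14,15}
step 1: eval (r0 < (4 + (element // 4))) {0,1,2,3,4,5,6,7,8,9,10,11,12,13,14,15}
step 2: r3 <- ((element + 4) + (r3 + r3)) {0,1,2,3,4,5,6,7,8,9,10,11,12,13,14,15}
step 3: r0 <- (r0 + 3)               {0,1,2,3,4,5,6,7,8,9,10,11,12,13,14,15}
step 4: eval (r0 < (4 + (element // 4))) {0,1,2,3,4,5,6,7,8,9,10,11,12,13,14,15}
step 5: r3 <- ((element + 4) + (r3 + r3)) {0,1,2,3,4,5,6,7,8,9,10,11,12,13,14,15}
step 6: r0 <- (r0 + 3)               {0,1,2,3,4,5,6,7,8,9,10,11,12,13,14,15}
step 7: eval (r0 < (4 + (element // 4))) {0,1,2,3,4,5,6,7,8,9,10,11,12,13,14,15}
step 8: r3 <- ((element + 4) + (r3 + r3)) {12,13,14,15}
step 9: r0 <- (r0 + 3)               {12,13,14,15}
step 10: eval (r0 < (4 + (element // 4))) {12,13,14,15}
step 11: r3 <- (element * (r3 * 10))  {0,1,2,3,4,5,6,7,8,9,10,11,12,13,14,15}
step 12: r0 <- (min(r3, element) - (-3 + element)) {0,1,2,3,4,5,6,7,8,9,10,11,12,13,14,15}
step 13: r3 <- r0                     {0,1,2,3,4,5,6,7,8,9,10,11,12,13,14,15}
step 14: r3 <- -4                     {0,1,2,3,4,5,6,7,8,9,10,11,12,13,14,15}

Answer: 15 steps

r3: -4,-4,-4,-4,-4,-4,-4,-4,-4,-4,-4,-4,-4,-4,-4,-4
r0: 3,3,3,3,3,3,3,3,3,3,3,3,3,3,3,3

steps = 15; useful = 204; efficiency = 204/240 = 17/20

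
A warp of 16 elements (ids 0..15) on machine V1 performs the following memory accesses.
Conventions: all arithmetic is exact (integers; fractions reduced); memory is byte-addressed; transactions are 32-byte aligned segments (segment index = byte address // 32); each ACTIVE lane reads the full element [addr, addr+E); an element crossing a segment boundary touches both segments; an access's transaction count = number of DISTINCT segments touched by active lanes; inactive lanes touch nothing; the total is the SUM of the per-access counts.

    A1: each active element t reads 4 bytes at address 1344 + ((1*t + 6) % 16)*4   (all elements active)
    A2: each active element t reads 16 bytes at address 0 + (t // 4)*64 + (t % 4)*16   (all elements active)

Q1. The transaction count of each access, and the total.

A1: 2 transactions
A2: 8 transactions

Answer: 2,8; total 10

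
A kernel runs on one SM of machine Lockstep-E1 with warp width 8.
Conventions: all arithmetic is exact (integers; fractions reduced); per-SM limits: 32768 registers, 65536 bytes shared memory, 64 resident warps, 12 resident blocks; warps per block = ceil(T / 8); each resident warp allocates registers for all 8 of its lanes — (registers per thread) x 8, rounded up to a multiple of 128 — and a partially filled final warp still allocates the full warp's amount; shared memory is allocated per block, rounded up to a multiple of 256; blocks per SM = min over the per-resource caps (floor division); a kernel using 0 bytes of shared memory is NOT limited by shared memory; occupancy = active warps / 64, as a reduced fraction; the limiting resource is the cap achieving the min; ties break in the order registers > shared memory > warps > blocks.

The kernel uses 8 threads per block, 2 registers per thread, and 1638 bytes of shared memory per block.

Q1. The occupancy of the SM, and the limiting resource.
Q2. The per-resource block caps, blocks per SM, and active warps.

Answer: occupancy 3/16, limited by blocks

registers: 256 blocks
shared memory: 36 blocks
warps: 64 blocks
blocks: 12 blocks

Answer: 12 blocks, 12 active warps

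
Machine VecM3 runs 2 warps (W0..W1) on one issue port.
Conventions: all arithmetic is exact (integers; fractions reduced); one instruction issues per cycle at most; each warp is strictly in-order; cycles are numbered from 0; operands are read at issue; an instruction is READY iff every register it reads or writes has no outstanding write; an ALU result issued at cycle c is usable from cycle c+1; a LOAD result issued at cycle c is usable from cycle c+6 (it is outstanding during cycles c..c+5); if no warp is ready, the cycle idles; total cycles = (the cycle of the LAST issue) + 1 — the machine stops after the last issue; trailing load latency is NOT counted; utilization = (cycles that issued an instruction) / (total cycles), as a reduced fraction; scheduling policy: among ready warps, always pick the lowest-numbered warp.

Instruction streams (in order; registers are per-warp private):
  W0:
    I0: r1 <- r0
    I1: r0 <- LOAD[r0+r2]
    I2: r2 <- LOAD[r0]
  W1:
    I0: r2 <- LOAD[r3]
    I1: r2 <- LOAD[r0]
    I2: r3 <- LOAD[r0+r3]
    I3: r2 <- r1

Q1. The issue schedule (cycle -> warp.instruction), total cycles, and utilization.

cycle 0: W0.I0
cycle 1: W0.I1
cycle 2: W1.I0
cycle 3: idle
cycle 4: idle
cycle 5: idle
cycle 6: idle
cycle 7: W0.I2
cycle 8: W1.I1
cycle 9: W1.I2
cycle 10: idle
cycle 11: idle
cycle 12: idle
cycle 13: idle
cycle 14: W1.I3

Answer: 15 cycles, utilization 7/15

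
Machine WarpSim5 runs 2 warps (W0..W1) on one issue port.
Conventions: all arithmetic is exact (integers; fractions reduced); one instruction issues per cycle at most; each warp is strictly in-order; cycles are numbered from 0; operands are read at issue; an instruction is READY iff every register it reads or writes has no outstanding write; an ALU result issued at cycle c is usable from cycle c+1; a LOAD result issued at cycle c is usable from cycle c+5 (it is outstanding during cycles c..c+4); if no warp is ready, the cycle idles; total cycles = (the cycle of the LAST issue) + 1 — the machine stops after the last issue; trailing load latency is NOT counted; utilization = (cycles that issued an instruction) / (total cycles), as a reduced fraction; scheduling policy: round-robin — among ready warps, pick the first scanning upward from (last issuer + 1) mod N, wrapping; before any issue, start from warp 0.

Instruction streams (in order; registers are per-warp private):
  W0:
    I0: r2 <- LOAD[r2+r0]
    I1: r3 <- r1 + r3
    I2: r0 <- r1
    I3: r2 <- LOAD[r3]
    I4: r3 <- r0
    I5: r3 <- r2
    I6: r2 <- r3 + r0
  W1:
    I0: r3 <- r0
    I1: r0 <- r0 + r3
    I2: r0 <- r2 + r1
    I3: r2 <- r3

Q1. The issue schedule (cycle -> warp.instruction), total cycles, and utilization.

cycle 0: W0.I0
cycle 1: W1.I0
cycle 2: W0.I1
cycle 3: W1.I1
cycle 4: W0.I2
cycle 5: W1.I2
cycle 6: W0.I3
cycle 7: W1.I3
cycle 8: W0.I4
cycle 9: idle
cycle 10: idle
cycle 11: W0.I5
cycle 12: W0.I6

Answer: 13 cycles, utilization 11/13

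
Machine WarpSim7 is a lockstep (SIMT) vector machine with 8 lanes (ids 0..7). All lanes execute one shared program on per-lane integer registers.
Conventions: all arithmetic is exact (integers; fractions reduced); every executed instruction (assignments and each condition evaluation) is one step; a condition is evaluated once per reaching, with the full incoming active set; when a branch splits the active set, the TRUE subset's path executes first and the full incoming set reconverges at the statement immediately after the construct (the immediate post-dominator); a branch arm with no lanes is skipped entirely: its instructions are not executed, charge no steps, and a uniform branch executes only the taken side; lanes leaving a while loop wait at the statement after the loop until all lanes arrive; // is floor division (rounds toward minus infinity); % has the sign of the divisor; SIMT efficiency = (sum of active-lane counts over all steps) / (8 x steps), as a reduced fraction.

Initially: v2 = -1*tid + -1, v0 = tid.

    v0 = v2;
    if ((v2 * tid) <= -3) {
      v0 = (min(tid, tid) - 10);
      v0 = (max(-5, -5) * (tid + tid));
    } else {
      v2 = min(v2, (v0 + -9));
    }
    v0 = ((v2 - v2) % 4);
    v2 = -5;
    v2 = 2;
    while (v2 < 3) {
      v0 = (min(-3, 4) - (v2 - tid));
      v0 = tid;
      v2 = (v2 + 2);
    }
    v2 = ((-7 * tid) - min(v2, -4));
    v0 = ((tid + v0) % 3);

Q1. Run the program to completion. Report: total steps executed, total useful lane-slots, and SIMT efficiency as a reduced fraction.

Answer: 15 steps, 110 useful, 11/12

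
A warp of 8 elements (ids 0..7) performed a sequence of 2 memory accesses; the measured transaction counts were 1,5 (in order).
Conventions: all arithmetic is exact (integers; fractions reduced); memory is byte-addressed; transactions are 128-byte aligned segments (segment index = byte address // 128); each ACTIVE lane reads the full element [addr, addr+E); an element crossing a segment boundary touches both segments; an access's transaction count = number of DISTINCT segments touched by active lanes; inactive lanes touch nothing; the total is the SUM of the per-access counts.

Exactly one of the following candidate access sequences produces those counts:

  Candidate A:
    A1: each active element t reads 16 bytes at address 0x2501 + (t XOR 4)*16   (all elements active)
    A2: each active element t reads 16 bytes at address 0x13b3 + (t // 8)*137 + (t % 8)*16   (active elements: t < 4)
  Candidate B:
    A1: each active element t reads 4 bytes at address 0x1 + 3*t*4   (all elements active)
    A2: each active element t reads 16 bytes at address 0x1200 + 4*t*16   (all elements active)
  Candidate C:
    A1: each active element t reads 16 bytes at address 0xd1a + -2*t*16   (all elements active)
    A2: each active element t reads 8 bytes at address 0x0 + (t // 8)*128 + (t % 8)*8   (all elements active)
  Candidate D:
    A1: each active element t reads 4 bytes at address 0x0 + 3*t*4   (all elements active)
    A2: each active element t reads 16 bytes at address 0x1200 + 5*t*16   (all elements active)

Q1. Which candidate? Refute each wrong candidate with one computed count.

A: A1 gives 2 transactions, not 1
B: A2 gives 4 transactions, not 5
C: A1 gives 3 transactions, not 1
D: all counts match (1,5)

Answer: D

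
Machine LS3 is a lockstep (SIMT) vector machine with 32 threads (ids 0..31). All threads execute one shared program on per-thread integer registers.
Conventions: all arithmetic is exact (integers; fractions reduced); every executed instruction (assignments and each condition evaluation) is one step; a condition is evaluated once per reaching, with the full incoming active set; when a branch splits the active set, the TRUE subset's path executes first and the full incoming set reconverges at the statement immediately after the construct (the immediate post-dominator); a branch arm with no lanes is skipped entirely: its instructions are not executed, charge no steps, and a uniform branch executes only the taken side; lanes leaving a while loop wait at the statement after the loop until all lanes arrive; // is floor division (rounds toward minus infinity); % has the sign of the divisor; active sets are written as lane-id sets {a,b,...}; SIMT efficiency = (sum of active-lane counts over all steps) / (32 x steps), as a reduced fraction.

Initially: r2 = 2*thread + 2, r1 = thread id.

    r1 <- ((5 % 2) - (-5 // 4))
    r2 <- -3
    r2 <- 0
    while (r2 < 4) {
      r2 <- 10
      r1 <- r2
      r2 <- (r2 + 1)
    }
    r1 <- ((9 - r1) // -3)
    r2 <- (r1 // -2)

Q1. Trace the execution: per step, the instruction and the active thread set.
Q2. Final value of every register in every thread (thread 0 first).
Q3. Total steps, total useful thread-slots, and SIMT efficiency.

step 0: r1 <- ((5 % 2) - (-5 // 4))  {0,1,2,3,4,5,6,7,8,9,10,11,12,13,14,15,16,17,18,19,20,21,22,23,24,25,26,27,28,29,30,31}
step 1: r2 <- -3                     {0,1,2,3,4,5,6,7,8,9,10,11,12,13,14,15,16,17,18,19,20,21,22,23,24,25,26,27,28,29,30,31}
step 2: r2 <- 0                      {0,1,2,3,4,5,6,7,8,9,10,11,12,13,14,15,16,17,18,19,20,21,22,23,24,25,26,27,28,29,30,31}
step 3: eval (r2 < 4)                {0,1,2,3,4,5,6,7,8,9,10,11,12,13,14,15,16,17,18,19,20,21,22,23,24,25,26,27,28,29,30,31}
step 4: r2 <- 10                     {0,1,2,3,4,5,6,7,8,9,10,11,12,13,14,15,16,17,18,19,20,21,22,23,24,25,26,27,28,29,30,31}
step 5: r1 <- r2                     {0,1,2,3,4,5,6,7,8,9,10,11,12,13,14,15,16,17,18,19,20,21,22,23,24,25,26,27,28,29,30,31}
step 6: r2 <- (r2 + 1)               {0,1,2,3,4,5,6,7,8,9,10,11,12,13,14,15,16,17,18,19,20,21,22,23,24,25,26,27,28,29,30,31}
step 7: eval (r2 < 4)                {0,1,2,3,4,5,6,7,8,9,10,11,12,13,14,15,16,17,18,19,20,21,22,23,24,25,26,27,28,29,30,31}
step 8: r1 <- ((9 - r1) // -3)       {0,1,2,3,4,5,6,7,8,9,10,11,12,13,14,15,16,17,18,19,20,21,22,23,24,25,26,27,28,29,30,31}
step 9: r2 <- (r1 // -2)             {0,1,2,3,4,5,6,7,8,9,10,11,12,13,14,15,16,17,18,19,20,21,22,23,24,25,26,27,28,29,30,31}

Answer: 10 steps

r2: 0,0,0,0,0,0,0,0,0,0,0,0,0,0,0,0,0,0,0,0,0,0,0,0,0,0,0,0,0,0,0,0
r1: 0,0,0,0,0,0,0,0,0,0,0,0,0,0,0,0,0,0,0,0,0,0,0,0,0,0,0,0,0,0,0,0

steps = 10; useful = 320; efficiency = 320/320 = 1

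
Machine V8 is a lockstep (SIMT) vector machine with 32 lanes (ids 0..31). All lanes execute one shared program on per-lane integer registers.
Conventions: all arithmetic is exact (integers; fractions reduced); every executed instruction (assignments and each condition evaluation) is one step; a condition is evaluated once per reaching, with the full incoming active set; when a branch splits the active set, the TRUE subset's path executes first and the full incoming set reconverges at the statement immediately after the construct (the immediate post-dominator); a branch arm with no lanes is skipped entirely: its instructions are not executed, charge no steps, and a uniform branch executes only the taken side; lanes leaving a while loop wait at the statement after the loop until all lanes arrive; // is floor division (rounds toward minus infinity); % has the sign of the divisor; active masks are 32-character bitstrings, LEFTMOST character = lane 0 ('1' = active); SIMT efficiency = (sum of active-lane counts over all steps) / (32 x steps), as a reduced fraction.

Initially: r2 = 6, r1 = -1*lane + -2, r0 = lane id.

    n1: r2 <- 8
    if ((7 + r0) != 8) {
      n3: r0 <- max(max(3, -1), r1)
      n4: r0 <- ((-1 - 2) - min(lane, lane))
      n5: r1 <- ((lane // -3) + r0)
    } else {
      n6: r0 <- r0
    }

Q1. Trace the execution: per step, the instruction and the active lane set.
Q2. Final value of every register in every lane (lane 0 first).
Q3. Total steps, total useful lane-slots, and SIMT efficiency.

step 0: r2 <- 8                      11111111111111111111111111111111
step 1: eval ((7 + r0) != 8)         11111111111111111111111111111111
step 2: r0 <- max(max(3, -1), r1)    10111111111111111111111111111111
step 3: r0 <- ((-1 - 2) - min(lane, lane)) 10111111111111111111111111111111
step 4: r1 <- ((lane // -3) + r0)    10111111111111111111111111111111
step 5: r0 <- r0                     01000000000000000000000000000000

Answer: 6 steps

r2: 8,8,8,8,8,8,8,8,8,8,8,8,8,8,8,8,8,8,8,8,8,8,8,8,8,8,8,8,8,8,8,8
r1: -3,-3,-6,-7,-9,-10,-11,-13,-14,-15,-17,-18,-19,-21,-22,-23,-25,-26,-27,-29,-30,-31,-33,-34,-35,-37,-38,-39,-41,-42,-43,-45
r0: -3,1,-5,-6,-7,-8,-9,-10,-11,-12,-13,-14,-15,-16,-17,-18,-19,-20,-21,-22,-23,-24,-25,-26,-27,-28,-29,-30,-31,-32,-33,-34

steps = 6; useful = 158; efficiency = 158/192 = 79/96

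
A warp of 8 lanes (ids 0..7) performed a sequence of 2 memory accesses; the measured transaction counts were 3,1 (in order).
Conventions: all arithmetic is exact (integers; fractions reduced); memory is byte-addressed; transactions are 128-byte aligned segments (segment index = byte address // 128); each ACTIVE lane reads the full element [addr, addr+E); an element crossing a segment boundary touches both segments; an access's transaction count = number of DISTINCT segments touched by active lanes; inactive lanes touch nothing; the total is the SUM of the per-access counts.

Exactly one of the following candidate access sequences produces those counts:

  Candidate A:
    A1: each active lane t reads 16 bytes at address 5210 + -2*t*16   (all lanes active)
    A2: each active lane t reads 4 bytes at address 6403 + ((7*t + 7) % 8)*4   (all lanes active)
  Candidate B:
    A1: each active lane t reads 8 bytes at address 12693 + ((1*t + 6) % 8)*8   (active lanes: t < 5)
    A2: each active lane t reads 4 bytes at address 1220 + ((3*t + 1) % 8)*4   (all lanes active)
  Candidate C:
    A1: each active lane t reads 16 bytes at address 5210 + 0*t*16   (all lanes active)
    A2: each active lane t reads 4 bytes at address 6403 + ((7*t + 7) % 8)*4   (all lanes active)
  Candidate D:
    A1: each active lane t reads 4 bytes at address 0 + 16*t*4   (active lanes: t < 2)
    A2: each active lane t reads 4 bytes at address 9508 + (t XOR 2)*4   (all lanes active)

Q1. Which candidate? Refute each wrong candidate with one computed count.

B: A1 gives 1 transaction, not 3
C: A1 gives 1 transaction, not 3
D: A1 gives 1 transaction, not 3
A: all counts match (3,1)

Answer: A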